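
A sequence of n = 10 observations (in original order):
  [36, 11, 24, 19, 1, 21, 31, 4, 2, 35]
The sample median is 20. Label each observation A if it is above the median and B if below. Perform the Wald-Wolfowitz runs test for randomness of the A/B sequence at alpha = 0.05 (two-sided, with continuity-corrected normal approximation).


Step 1: Compute median = 20; label A = above, B = below.
Labels in order: ABABBAABBA  (n_A = 5, n_B = 5)
Step 2: Count runs R = 7.
Step 3: Under H0 (random ordering), E[R] = 2*n_A*n_B/(n_A+n_B) + 1 = 2*5*5/10 + 1 = 6.0000.
        Var[R] = 2*n_A*n_B*(2*n_A*n_B - n_A - n_B) / ((n_A+n_B)^2 * (n_A+n_B-1)) = 2000/900 = 2.2222.
        SD[R] = 1.4907.
Step 4: Continuity-corrected z = (R - 0.5 - E[R]) / SD[R] = (7 - 0.5 - 6.0000) / 1.4907 = 0.3354.
Step 5: Two-sided p-value via normal approximation = 2*(1 - Phi(|z|)) = 0.737316.
Step 6: alpha = 0.05. fail to reject H0.

R = 7, z = 0.3354, p = 0.737316, fail to reject H0.


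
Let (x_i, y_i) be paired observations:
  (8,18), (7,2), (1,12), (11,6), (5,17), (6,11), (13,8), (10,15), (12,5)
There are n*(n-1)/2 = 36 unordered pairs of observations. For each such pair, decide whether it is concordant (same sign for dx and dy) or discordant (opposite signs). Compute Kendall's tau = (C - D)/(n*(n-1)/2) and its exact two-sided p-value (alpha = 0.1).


Step 1: Enumerate the 36 unordered pairs (i,j) with i<j and classify each by sign(x_j-x_i) * sign(y_j-y_i).
  (1,2):dx=-1,dy=-16->C; (1,3):dx=-7,dy=-6->C; (1,4):dx=+3,dy=-12->D; (1,5):dx=-3,dy=-1->C
  (1,6):dx=-2,dy=-7->C; (1,7):dx=+5,dy=-10->D; (1,8):dx=+2,dy=-3->D; (1,9):dx=+4,dy=-13->D
  (2,3):dx=-6,dy=+10->D; (2,4):dx=+4,dy=+4->C; (2,5):dx=-2,dy=+15->D; (2,6):dx=-1,dy=+9->D
  (2,7):dx=+6,dy=+6->C; (2,8):dx=+3,dy=+13->C; (2,9):dx=+5,dy=+3->C; (3,4):dx=+10,dy=-6->D
  (3,5):dx=+4,dy=+5->C; (3,6):dx=+5,dy=-1->D; (3,7):dx=+12,dy=-4->D; (3,8):dx=+9,dy=+3->C
  (3,9):dx=+11,dy=-7->D; (4,5):dx=-6,dy=+11->D; (4,6):dx=-5,dy=+5->D; (4,7):dx=+2,dy=+2->C
  (4,8):dx=-1,dy=+9->D; (4,9):dx=+1,dy=-1->D; (5,6):dx=+1,dy=-6->D; (5,7):dx=+8,dy=-9->D
  (5,8):dx=+5,dy=-2->D; (5,9):dx=+7,dy=-12->D; (6,7):dx=+7,dy=-3->D; (6,8):dx=+4,dy=+4->C
  (6,9):dx=+6,dy=-6->D; (7,8):dx=-3,dy=+7->D; (7,9):dx=-1,dy=-3->C; (8,9):dx=+2,dy=-10->D
Step 2: C = 13, D = 23, total pairs = 36.
Step 3: tau = (C - D)/(n(n-1)/2) = (13 - 23)/36 = -0.277778.
Step 4: Exact two-sided p-value (enumerate n! = 362880 permutations of y under H0): p = 0.358488.
Step 5: alpha = 0.1. fail to reject H0.

tau_b = -0.2778 (C=13, D=23), p = 0.358488, fail to reject H0.


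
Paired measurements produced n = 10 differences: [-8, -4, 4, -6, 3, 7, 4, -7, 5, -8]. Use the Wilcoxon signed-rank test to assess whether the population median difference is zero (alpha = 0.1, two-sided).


Step 1: Drop any zero differences (none here) and take |d_i|.
|d| = [8, 4, 4, 6, 3, 7, 4, 7, 5, 8]
Step 2: Midrank |d_i| (ties get averaged ranks).
ranks: |8|->9.5, |4|->3, |4|->3, |6|->6, |3|->1, |7|->7.5, |4|->3, |7|->7.5, |5|->5, |8|->9.5
Step 3: Attach original signs; sum ranks with positive sign and with negative sign.
W+ = 3 + 1 + 7.5 + 3 + 5 = 19.5
W- = 9.5 + 3 + 6 + 7.5 + 9.5 = 35.5
(Check: W+ + W- = 55 should equal n(n+1)/2 = 55.)
Step 4: Test statistic W = min(W+, W-) = 19.5.
Step 5: Ties in |d|, so use the tie-corrected normal approximation.
        E[W] = n(n+1)/4 = 10*11/4 = 27.5.
        Tie groups: |d|=4 (t=3), |d|=7 (t=2), |d|=8 (t=2); sum(t^3 - t) = 36.
        Var[W] = n(n+1)(2n+1)/24 - sum(t^3-t)/48 = 2310/24 - 36/48 = 95.5.
        z = (W - E[W]) / sqrt(Var[W]) = (19.5 - 27.5) / 9.7724 = -0.8186.
        Two-sided p = 2*Phi(z) = 0.412997.
Step 6: alpha = 0.1. fail to reject H0.

W+ = 19.5, W- = 35.5, W = min = 19.5, p = 0.412997, fail to reject H0.


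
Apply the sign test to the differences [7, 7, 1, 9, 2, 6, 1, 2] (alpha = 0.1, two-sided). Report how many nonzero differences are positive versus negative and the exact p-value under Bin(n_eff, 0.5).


Step 1: Discard zero differences. Original n = 8; n_eff = number of nonzero differences = 8.
Nonzero differences (with sign): +7, +7, +1, +9, +2, +6, +1, +2
Step 2: Count signs: positive = 8, negative = 0.
Step 3: Under H0: P(positive) = 0.5, so the number of positives S ~ Bin(8, 0.5).
Step 4: Two-sided exact p-value = sum of Bin(8,0.5) probabilities at or below the observed probability = 0.007812.
Step 5: alpha = 0.1. reject H0.

n_eff = 8, pos = 8, neg = 0, p = 0.007812, reject H0.


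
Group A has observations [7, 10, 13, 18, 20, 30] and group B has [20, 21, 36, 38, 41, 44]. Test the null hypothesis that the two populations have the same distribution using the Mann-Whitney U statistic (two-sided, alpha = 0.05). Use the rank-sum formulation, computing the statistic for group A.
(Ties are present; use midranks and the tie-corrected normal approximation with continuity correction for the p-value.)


Step 1: Combine and sort all 12 observations; assign midranks.
sorted (value, group): (7,X), (10,X), (13,X), (18,X), (20,X), (20,Y), (21,Y), (30,X), (36,Y), (38,Y), (41,Y), (44,Y)
ranks: 7->1, 10->2, 13->3, 18->4, 20->5.5, 20->5.5, 21->7, 30->8, 36->9, 38->10, 41->11, 44->12
Step 2: Rank sum for X: R1 = 1 + 2 + 3 + 4 + 5.5 + 8 = 23.5.
Step 3: U_X = R1 - n1(n1+1)/2 = 23.5 - 6*7/2 = 23.5 - 21 = 2.5.
       U_Y = n1*n2 - U_X = 36 - 2.5 = 33.5.
Step 4: Ties are present, so use the tie-corrected normal approximation (with continuity correction) for the p-value.
Step 5: p-value = 0.016122; compare to alpha = 0.05. reject H0.

U_X = 2.5, p = 0.016122, reject H0 at alpha = 0.05.


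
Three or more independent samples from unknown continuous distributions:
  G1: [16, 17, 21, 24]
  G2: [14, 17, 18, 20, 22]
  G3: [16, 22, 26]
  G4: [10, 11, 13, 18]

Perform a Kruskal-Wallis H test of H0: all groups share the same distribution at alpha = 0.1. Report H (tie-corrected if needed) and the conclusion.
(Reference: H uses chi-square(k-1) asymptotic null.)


Step 1: Combine all N = 16 observations and assign midranks.
sorted (value, group, rank): (10,G4,1), (11,G4,2), (13,G4,3), (14,G2,4), (16,G1,5.5), (16,G3,5.5), (17,G1,7.5), (17,G2,7.5), (18,G2,9.5), (18,G4,9.5), (20,G2,11), (21,G1,12), (22,G2,13.5), (22,G3,13.5), (24,G1,15), (26,G3,16)
Step 2: Sum ranks within each group.
R_1 = 40 (n_1 = 4)
R_2 = 45.5 (n_2 = 5)
R_3 = 35 (n_3 = 3)
R_4 = 15.5 (n_4 = 4)
Step 3: H = 12/(N(N+1)) * sum(R_i^2/n_i) - 3(N+1)
     = 12/(16*17) * (40^2/4 + 45.5^2/5 + 35^2/3 + 15.5^2/4) - 3*17
     = 0.044118 * 1282.45 - 51
     = 5.578493.
Step 4: Ties present; correction factor C = 1 - 24/(16^3 - 16) = 0.994118. Corrected H = 5.578493 / 0.994118 = 5.611501.
Step 5: Under H0, H ~ chi^2(3); p-value = 0.132120.
Step 6: alpha = 0.1. fail to reject H0.

H = 5.6115, df = 3, p = 0.132120, fail to reject H0.


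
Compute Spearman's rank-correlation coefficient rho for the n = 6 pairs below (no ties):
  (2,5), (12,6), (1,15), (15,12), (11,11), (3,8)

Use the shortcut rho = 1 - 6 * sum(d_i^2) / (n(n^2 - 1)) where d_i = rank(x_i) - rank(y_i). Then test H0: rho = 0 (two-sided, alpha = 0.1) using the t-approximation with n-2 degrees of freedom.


Step 1: Rank x and y separately (midranks; no ties here).
rank(x): 2->2, 12->5, 1->1, 15->6, 11->4, 3->3
rank(y): 5->1, 6->2, 15->6, 12->5, 11->4, 8->3
Step 2: d_i = R_x(i) - R_y(i); compute d_i^2.
  (2-1)^2=1, (5-2)^2=9, (1-6)^2=25, (6-5)^2=1, (4-4)^2=0, (3-3)^2=0
sum(d^2) = 36.
Step 3: rho = 1 - 6*36 / (6*(6^2 - 1)) = 1 - 216/210 = -0.028571.
Step 4: Under H0, t = rho * sqrt((n-2)/(1-rho^2)) = -0.0572 ~ t(4).
Step 5: Two-sided p-value from the t-distribution with 4 df = 0.957155.
Step 6: alpha = 0.1. fail to reject H0.

rho = -0.0286, p = 0.957155, fail to reject H0 at alpha = 0.1.


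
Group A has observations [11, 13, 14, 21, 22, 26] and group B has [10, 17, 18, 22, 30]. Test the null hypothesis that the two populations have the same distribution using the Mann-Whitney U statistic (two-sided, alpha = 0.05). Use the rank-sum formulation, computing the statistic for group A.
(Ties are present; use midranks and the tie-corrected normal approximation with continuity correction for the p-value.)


Step 1: Combine and sort all 11 observations; assign midranks.
sorted (value, group): (10,Y), (11,X), (13,X), (14,X), (17,Y), (18,Y), (21,X), (22,X), (22,Y), (26,X), (30,Y)
ranks: 10->1, 11->2, 13->3, 14->4, 17->5, 18->6, 21->7, 22->8.5, 22->8.5, 26->10, 30->11
Step 2: Rank sum for X: R1 = 2 + 3 + 4 + 7 + 8.5 + 10 = 34.5.
Step 3: U_X = R1 - n1(n1+1)/2 = 34.5 - 6*7/2 = 34.5 - 21 = 13.5.
       U_Y = n1*n2 - U_X = 30 - 13.5 = 16.5.
Step 4: Ties are present, so use the tie-corrected normal approximation (with continuity correction) for the p-value.
Step 5: p-value = 0.854805; compare to alpha = 0.05. fail to reject H0.

U_X = 13.5, p = 0.854805, fail to reject H0 at alpha = 0.05.


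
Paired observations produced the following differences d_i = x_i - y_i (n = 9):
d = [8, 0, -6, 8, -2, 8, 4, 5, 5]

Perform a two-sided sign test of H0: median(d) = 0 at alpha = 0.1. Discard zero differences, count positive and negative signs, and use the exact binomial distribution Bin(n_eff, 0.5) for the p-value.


Step 1: Discard zero differences. Original n = 9; n_eff = number of nonzero differences = 8.
Nonzero differences (with sign): +8, -6, +8, -2, +8, +4, +5, +5
Step 2: Count signs: positive = 6, negative = 2.
Step 3: Under H0: P(positive) = 0.5, so the number of positives S ~ Bin(8, 0.5).
Step 4: Two-sided exact p-value = sum of Bin(8,0.5) probabilities at or below the observed probability = 0.289062.
Step 5: alpha = 0.1. fail to reject H0.

n_eff = 8, pos = 6, neg = 2, p = 0.289062, fail to reject H0.


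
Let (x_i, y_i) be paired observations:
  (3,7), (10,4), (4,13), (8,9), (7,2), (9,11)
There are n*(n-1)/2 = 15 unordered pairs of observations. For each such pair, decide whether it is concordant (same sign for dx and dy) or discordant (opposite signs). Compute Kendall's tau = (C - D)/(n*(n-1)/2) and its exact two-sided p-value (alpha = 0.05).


Step 1: Enumerate the 15 unordered pairs (i,j) with i<j and classify each by sign(x_j-x_i) * sign(y_j-y_i).
  (1,2):dx=+7,dy=-3->D; (1,3):dx=+1,dy=+6->C; (1,4):dx=+5,dy=+2->C; (1,5):dx=+4,dy=-5->D
  (1,6):dx=+6,dy=+4->C; (2,3):dx=-6,dy=+9->D; (2,4):dx=-2,dy=+5->D; (2,5):dx=-3,dy=-2->C
  (2,6):dx=-1,dy=+7->D; (3,4):dx=+4,dy=-4->D; (3,5):dx=+3,dy=-11->D; (3,6):dx=+5,dy=-2->D
  (4,5):dx=-1,dy=-7->C; (4,6):dx=+1,dy=+2->C; (5,6):dx=+2,dy=+9->C
Step 2: C = 7, D = 8, total pairs = 15.
Step 3: tau = (C - D)/(n(n-1)/2) = (7 - 8)/15 = -0.066667.
Step 4: Exact two-sided p-value (enumerate n! = 720 permutations of y under H0): p = 1.000000.
Step 5: alpha = 0.05. fail to reject H0.

tau_b = -0.0667 (C=7, D=8), p = 1.000000, fail to reject H0.


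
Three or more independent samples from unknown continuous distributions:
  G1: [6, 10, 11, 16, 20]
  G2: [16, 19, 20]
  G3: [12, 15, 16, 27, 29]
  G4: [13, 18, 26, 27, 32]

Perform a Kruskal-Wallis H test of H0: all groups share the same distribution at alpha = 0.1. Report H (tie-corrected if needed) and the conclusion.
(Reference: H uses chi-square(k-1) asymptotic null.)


Step 1: Combine all N = 18 observations and assign midranks.
sorted (value, group, rank): (6,G1,1), (10,G1,2), (11,G1,3), (12,G3,4), (13,G4,5), (15,G3,6), (16,G1,8), (16,G2,8), (16,G3,8), (18,G4,10), (19,G2,11), (20,G1,12.5), (20,G2,12.5), (26,G4,14), (27,G3,15.5), (27,G4,15.5), (29,G3,17), (32,G4,18)
Step 2: Sum ranks within each group.
R_1 = 26.5 (n_1 = 5)
R_2 = 31.5 (n_2 = 3)
R_3 = 50.5 (n_3 = 5)
R_4 = 62.5 (n_4 = 5)
Step 3: H = 12/(N(N+1)) * sum(R_i^2/n_i) - 3(N+1)
     = 12/(18*19) * (26.5^2/5 + 31.5^2/3 + 50.5^2/5 + 62.5^2/5) - 3*19
     = 0.035088 * 1762.5 - 57
     = 4.842105.
Step 4: Ties present; correction factor C = 1 - 36/(18^3 - 18) = 0.993808. Corrected H = 4.842105 / 0.993808 = 4.872274.
Step 5: Under H0, H ~ chi^2(3); p-value = 0.181392.
Step 6: alpha = 0.1. fail to reject H0.

H = 4.8723, df = 3, p = 0.181392, fail to reject H0.


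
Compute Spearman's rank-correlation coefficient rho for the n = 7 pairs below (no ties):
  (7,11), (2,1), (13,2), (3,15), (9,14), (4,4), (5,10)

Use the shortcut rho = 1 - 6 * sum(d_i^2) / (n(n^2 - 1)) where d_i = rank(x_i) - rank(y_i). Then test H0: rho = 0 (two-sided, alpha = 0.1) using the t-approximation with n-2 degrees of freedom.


Step 1: Rank x and y separately (midranks; no ties here).
rank(x): 7->5, 2->1, 13->7, 3->2, 9->6, 4->3, 5->4
rank(y): 11->5, 1->1, 2->2, 15->7, 14->6, 4->3, 10->4
Step 2: d_i = R_x(i) - R_y(i); compute d_i^2.
  (5-5)^2=0, (1-1)^2=0, (7-2)^2=25, (2-7)^2=25, (6-6)^2=0, (3-3)^2=0, (4-4)^2=0
sum(d^2) = 50.
Step 3: rho = 1 - 6*50 / (7*(7^2 - 1)) = 1 - 300/336 = 0.107143.
Step 4: Under H0, t = rho * sqrt((n-2)/(1-rho^2)) = 0.2410 ~ t(5).
Step 5: Two-sided p-value from the t-distribution with 5 df = 0.819151.
Step 6: alpha = 0.1. fail to reject H0.

rho = 0.1071, p = 0.819151, fail to reject H0 at alpha = 0.1.


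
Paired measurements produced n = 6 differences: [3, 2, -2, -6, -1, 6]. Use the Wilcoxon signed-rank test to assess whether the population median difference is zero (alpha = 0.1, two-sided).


Step 1: Drop any zero differences (none here) and take |d_i|.
|d| = [3, 2, 2, 6, 1, 6]
Step 2: Midrank |d_i| (ties get averaged ranks).
ranks: |3|->4, |2|->2.5, |2|->2.5, |6|->5.5, |1|->1, |6|->5.5
Step 3: Attach original signs; sum ranks with positive sign and with negative sign.
W+ = 4 + 2.5 + 5.5 = 12
W- = 2.5 + 5.5 + 1 = 9
(Check: W+ + W- = 21 should equal n(n+1)/2 = 21.)
Step 4: Test statistic W = min(W+, W-) = 9.
Step 5: Ties in |d|, so use the tie-corrected normal approximation.
        E[W] = n(n+1)/4 = 6*7/4 = 10.5.
        Tie groups: |d|=2 (t=2), |d|=6 (t=2); sum(t^3 - t) = 12.
        Var[W] = n(n+1)(2n+1)/24 - sum(t^3-t)/48 = 546/24 - 12/48 = 22.5.
        z = (W - E[W]) / sqrt(Var[W]) = (9 - 10.5) / 4.7434 = -0.3162.
        Two-sided p = 2*Phi(z) = 0.751830.
Step 6: alpha = 0.1. fail to reject H0.

W+ = 12, W- = 9, W = min = 9, p = 0.751830, fail to reject H0.


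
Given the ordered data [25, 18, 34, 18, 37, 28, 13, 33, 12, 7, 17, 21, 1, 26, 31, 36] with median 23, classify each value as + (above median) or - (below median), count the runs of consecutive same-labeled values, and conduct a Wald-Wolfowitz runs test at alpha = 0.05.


Step 1: Compute median = 23; label A = above, B = below.
Labels in order: ABABAABABBBBBAAA  (n_A = 8, n_B = 8)
Step 2: Count runs R = 9.
Step 3: Under H0 (random ordering), E[R] = 2*n_A*n_B/(n_A+n_B) + 1 = 2*8*8/16 + 1 = 9.0000.
        Var[R] = 2*n_A*n_B*(2*n_A*n_B - n_A - n_B) / ((n_A+n_B)^2 * (n_A+n_B-1)) = 14336/3840 = 3.7333.
        SD[R] = 1.9322.
Step 4: R = E[R], so z = 0 with no continuity correction.
Step 5: Two-sided p-value via normal approximation = 2*(1 - Phi(|z|)) = 1.000000.
Step 6: alpha = 0.05. fail to reject H0.

R = 9, z = 0.0000, p = 1.000000, fail to reject H0.


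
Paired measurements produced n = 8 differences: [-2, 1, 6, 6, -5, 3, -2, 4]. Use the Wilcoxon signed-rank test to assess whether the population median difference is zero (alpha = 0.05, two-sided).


Step 1: Drop any zero differences (none here) and take |d_i|.
|d| = [2, 1, 6, 6, 5, 3, 2, 4]
Step 2: Midrank |d_i| (ties get averaged ranks).
ranks: |2|->2.5, |1|->1, |6|->7.5, |6|->7.5, |5|->6, |3|->4, |2|->2.5, |4|->5
Step 3: Attach original signs; sum ranks with positive sign and with negative sign.
W+ = 1 + 7.5 + 7.5 + 4 + 5 = 25
W- = 2.5 + 6 + 2.5 = 11
(Check: W+ + W- = 36 should equal n(n+1)/2 = 36.)
Step 4: Test statistic W = min(W+, W-) = 11.
Step 5: Ties in |d|, so use the tie-corrected normal approximation.
        E[W] = n(n+1)/4 = 8*9/4 = 18.
        Tie groups: |d|=2 (t=2), |d|=6 (t=2); sum(t^3 - t) = 12.
        Var[W] = n(n+1)(2n+1)/24 - sum(t^3-t)/48 = 1224/24 - 12/48 = 50.75.
        z = (W - E[W]) / sqrt(Var[W]) = (11 - 18) / 7.1239 = -0.9826.
        Two-sided p = 2*Phi(z) = 0.325801.
Step 6: alpha = 0.05. fail to reject H0.

W+ = 25, W- = 11, W = min = 11, p = 0.325801, fail to reject H0.


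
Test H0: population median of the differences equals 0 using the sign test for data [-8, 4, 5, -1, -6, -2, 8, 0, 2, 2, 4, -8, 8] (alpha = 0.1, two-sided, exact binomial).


Step 1: Discard zero differences. Original n = 13; n_eff = number of nonzero differences = 12.
Nonzero differences (with sign): -8, +4, +5, -1, -6, -2, +8, +2, +2, +4, -8, +8
Step 2: Count signs: positive = 7, negative = 5.
Step 3: Under H0: P(positive) = 0.5, so the number of positives S ~ Bin(12, 0.5).
Step 4: Two-sided exact p-value = sum of Bin(12,0.5) probabilities at or below the observed probability = 0.774414.
Step 5: alpha = 0.1. fail to reject H0.

n_eff = 12, pos = 7, neg = 5, p = 0.774414, fail to reject H0.


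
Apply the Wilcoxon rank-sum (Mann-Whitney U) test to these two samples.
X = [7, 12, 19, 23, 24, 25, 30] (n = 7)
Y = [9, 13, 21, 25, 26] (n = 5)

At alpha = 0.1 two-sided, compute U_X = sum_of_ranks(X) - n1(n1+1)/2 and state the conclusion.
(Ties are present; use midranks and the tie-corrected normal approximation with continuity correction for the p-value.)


Step 1: Combine and sort all 12 observations; assign midranks.
sorted (value, group): (7,X), (9,Y), (12,X), (13,Y), (19,X), (21,Y), (23,X), (24,X), (25,X), (25,Y), (26,Y), (30,X)
ranks: 7->1, 9->2, 12->3, 13->4, 19->5, 21->6, 23->7, 24->8, 25->9.5, 25->9.5, 26->11, 30->12
Step 2: Rank sum for X: R1 = 1 + 3 + 5 + 7 + 8 + 9.5 + 12 = 45.5.
Step 3: U_X = R1 - n1(n1+1)/2 = 45.5 - 7*8/2 = 45.5 - 28 = 17.5.
       U_Y = n1*n2 - U_X = 35 - 17.5 = 17.5.
Step 4: Ties are present, so use the tie-corrected normal approximation (with continuity correction) for the p-value.
Step 5: p-value = 1.000000; compare to alpha = 0.1. fail to reject H0.

U_X = 17.5, p = 1.000000, fail to reject H0 at alpha = 0.1.


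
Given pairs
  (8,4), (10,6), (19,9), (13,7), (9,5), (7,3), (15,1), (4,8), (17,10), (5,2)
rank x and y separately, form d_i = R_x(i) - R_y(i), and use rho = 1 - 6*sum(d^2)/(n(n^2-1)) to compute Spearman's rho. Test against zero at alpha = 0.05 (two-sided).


Step 1: Rank x and y separately (midranks; no ties here).
rank(x): 8->4, 10->6, 19->10, 13->7, 9->5, 7->3, 15->8, 4->1, 17->9, 5->2
rank(y): 4->4, 6->6, 9->9, 7->7, 5->5, 3->3, 1->1, 8->8, 10->10, 2->2
Step 2: d_i = R_x(i) - R_y(i); compute d_i^2.
  (4-4)^2=0, (6-6)^2=0, (10-9)^2=1, (7-7)^2=0, (5-5)^2=0, (3-3)^2=0, (8-1)^2=49, (1-8)^2=49, (9-10)^2=1, (2-2)^2=0
sum(d^2) = 100.
Step 3: rho = 1 - 6*100 / (10*(10^2 - 1)) = 1 - 600/990 = 0.393939.
Step 4: Under H0, t = rho * sqrt((n-2)/(1-rho^2)) = 1.2123 ~ t(8).
Step 5: Two-sided p-value from the t-distribution with 8 df = 0.259998.
Step 6: alpha = 0.05. fail to reject H0.

rho = 0.3939, p = 0.259998, fail to reject H0 at alpha = 0.05.


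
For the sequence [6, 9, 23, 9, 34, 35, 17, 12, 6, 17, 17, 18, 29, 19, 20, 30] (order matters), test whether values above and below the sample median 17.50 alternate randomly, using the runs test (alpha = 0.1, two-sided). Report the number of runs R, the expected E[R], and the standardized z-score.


Step 1: Compute median = 17.50; label A = above, B = below.
Labels in order: BBABAABBBBBAAAAA  (n_A = 8, n_B = 8)
Step 2: Count runs R = 6.
Step 3: Under H0 (random ordering), E[R] = 2*n_A*n_B/(n_A+n_B) + 1 = 2*8*8/16 + 1 = 9.0000.
        Var[R] = 2*n_A*n_B*(2*n_A*n_B - n_A - n_B) / ((n_A+n_B)^2 * (n_A+n_B-1)) = 14336/3840 = 3.7333.
        SD[R] = 1.9322.
Step 4: Continuity-corrected z = (R + 0.5 - E[R]) / SD[R] = (6 + 0.5 - 9.0000) / 1.9322 = -1.2939.
Step 5: Two-sided p-value via normal approximation = 2*(1 - Phi(|z|)) = 0.195709.
Step 6: alpha = 0.1. fail to reject H0.

R = 6, z = -1.2939, p = 0.195709, fail to reject H0.


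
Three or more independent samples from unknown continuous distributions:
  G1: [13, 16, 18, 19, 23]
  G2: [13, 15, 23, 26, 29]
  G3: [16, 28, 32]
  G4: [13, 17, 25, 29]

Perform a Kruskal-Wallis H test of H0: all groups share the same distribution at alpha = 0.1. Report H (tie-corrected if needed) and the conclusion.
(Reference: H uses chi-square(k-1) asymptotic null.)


Step 1: Combine all N = 17 observations and assign midranks.
sorted (value, group, rank): (13,G1,2), (13,G2,2), (13,G4,2), (15,G2,4), (16,G1,5.5), (16,G3,5.5), (17,G4,7), (18,G1,8), (19,G1,9), (23,G1,10.5), (23,G2,10.5), (25,G4,12), (26,G2,13), (28,G3,14), (29,G2,15.5), (29,G4,15.5), (32,G3,17)
Step 2: Sum ranks within each group.
R_1 = 35 (n_1 = 5)
R_2 = 45 (n_2 = 5)
R_3 = 36.5 (n_3 = 3)
R_4 = 36.5 (n_4 = 4)
Step 3: H = 12/(N(N+1)) * sum(R_i^2/n_i) - 3(N+1)
     = 12/(17*18) * (35^2/5 + 45^2/5 + 36.5^2/3 + 36.5^2/4) - 3*18
     = 0.039216 * 1427.15 - 54
     = 1.966503.
Step 4: Ties present; correction factor C = 1 - 42/(17^3 - 17) = 0.991422. Corrected H = 1.966503 / 0.991422 = 1.983519.
Step 5: Under H0, H ~ chi^2(3); p-value = 0.575834.
Step 6: alpha = 0.1. fail to reject H0.

H = 1.9835, df = 3, p = 0.575834, fail to reject H0.


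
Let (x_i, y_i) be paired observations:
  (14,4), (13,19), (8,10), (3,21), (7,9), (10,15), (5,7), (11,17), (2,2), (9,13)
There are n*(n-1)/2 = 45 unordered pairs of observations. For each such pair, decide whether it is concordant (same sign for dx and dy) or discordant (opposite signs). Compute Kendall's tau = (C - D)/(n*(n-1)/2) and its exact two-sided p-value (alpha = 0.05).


Step 1: Enumerate the 45 unordered pairs (i,j) with i<j and classify each by sign(x_j-x_i) * sign(y_j-y_i).
  (1,2):dx=-1,dy=+15->D; (1,3):dx=-6,dy=+6->D; (1,4):dx=-11,dy=+17->D; (1,5):dx=-7,dy=+5->D
  (1,6):dx=-4,dy=+11->D; (1,7):dx=-9,dy=+3->D; (1,8):dx=-3,dy=+13->D; (1,9):dx=-12,dy=-2->C
  (1,10):dx=-5,dy=+9->D; (2,3):dx=-5,dy=-9->C; (2,4):dx=-10,dy=+2->D; (2,5):dx=-6,dy=-10->C
  (2,6):dx=-3,dy=-4->C; (2,7):dx=-8,dy=-12->C; (2,8):dx=-2,dy=-2->C; (2,9):dx=-11,dy=-17->C
  (2,10):dx=-4,dy=-6->C; (3,4):dx=-5,dy=+11->D; (3,5):dx=-1,dy=-1->C; (3,6):dx=+2,dy=+5->C
  (3,7):dx=-3,dy=-3->C; (3,8):dx=+3,dy=+7->C; (3,9):dx=-6,dy=-8->C; (3,10):dx=+1,dy=+3->C
  (4,5):dx=+4,dy=-12->D; (4,6):dx=+7,dy=-6->D; (4,7):dx=+2,dy=-14->D; (4,8):dx=+8,dy=-4->D
  (4,9):dx=-1,dy=-19->C; (4,10):dx=+6,dy=-8->D; (5,6):dx=+3,dy=+6->C; (5,7):dx=-2,dy=-2->C
  (5,8):dx=+4,dy=+8->C; (5,9):dx=-5,dy=-7->C; (5,10):dx=+2,dy=+4->C; (6,7):dx=-5,dy=-8->C
  (6,8):dx=+1,dy=+2->C; (6,9):dx=-8,dy=-13->C; (6,10):dx=-1,dy=-2->C; (7,8):dx=+6,dy=+10->C
  (7,9):dx=-3,dy=-5->C; (7,10):dx=+4,dy=+6->C; (8,9):dx=-9,dy=-15->C; (8,10):dx=-2,dy=-4->C
  (9,10):dx=+7,dy=+11->C
Step 2: C = 30, D = 15, total pairs = 45.
Step 3: tau = (C - D)/(n(n-1)/2) = (30 - 15)/45 = 0.333333.
Step 4: Exact two-sided p-value (enumerate n! = 3628800 permutations of y under H0): p = 0.216373.
Step 5: alpha = 0.05. fail to reject H0.

tau_b = 0.3333 (C=30, D=15), p = 0.216373, fail to reject H0.


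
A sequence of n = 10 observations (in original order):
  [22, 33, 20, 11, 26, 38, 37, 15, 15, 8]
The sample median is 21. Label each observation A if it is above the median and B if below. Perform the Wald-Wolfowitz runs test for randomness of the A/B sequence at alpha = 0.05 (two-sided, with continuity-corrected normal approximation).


Step 1: Compute median = 21; label A = above, B = below.
Labels in order: AABBAAABBB  (n_A = 5, n_B = 5)
Step 2: Count runs R = 4.
Step 3: Under H0 (random ordering), E[R] = 2*n_A*n_B/(n_A+n_B) + 1 = 2*5*5/10 + 1 = 6.0000.
        Var[R] = 2*n_A*n_B*(2*n_A*n_B - n_A - n_B) / ((n_A+n_B)^2 * (n_A+n_B-1)) = 2000/900 = 2.2222.
        SD[R] = 1.4907.
Step 4: Continuity-corrected z = (R + 0.5 - E[R]) / SD[R] = (4 + 0.5 - 6.0000) / 1.4907 = -1.0062.
Step 5: Two-sided p-value via normal approximation = 2*(1 - Phi(|z|)) = 0.314305.
Step 6: alpha = 0.05. fail to reject H0.

R = 4, z = -1.0062, p = 0.314305, fail to reject H0.


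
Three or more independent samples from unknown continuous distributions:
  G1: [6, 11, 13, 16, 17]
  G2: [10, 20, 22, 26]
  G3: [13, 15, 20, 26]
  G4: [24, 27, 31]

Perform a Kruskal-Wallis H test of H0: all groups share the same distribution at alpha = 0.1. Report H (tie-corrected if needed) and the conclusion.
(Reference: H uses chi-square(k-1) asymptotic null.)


Step 1: Combine all N = 16 observations and assign midranks.
sorted (value, group, rank): (6,G1,1), (10,G2,2), (11,G1,3), (13,G1,4.5), (13,G3,4.5), (15,G3,6), (16,G1,7), (17,G1,8), (20,G2,9.5), (20,G3,9.5), (22,G2,11), (24,G4,12), (26,G2,13.5), (26,G3,13.5), (27,G4,15), (31,G4,16)
Step 2: Sum ranks within each group.
R_1 = 23.5 (n_1 = 5)
R_2 = 36 (n_2 = 4)
R_3 = 33.5 (n_3 = 4)
R_4 = 43 (n_4 = 3)
Step 3: H = 12/(N(N+1)) * sum(R_i^2/n_i) - 3(N+1)
     = 12/(16*17) * (23.5^2/5 + 36^2/4 + 33.5^2/4 + 43^2/3) - 3*17
     = 0.044118 * 1331.35 - 51
     = 7.735846.
Step 4: Ties present; correction factor C = 1 - 18/(16^3 - 16) = 0.995588. Corrected H = 7.735846 / 0.995588 = 7.770126.
Step 5: Under H0, H ~ chi^2(3); p-value = 0.051009.
Step 6: alpha = 0.1. reject H0.

H = 7.7701, df = 3, p = 0.051009, reject H0.


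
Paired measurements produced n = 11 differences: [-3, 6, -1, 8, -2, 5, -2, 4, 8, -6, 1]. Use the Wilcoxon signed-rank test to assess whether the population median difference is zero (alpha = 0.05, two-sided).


Step 1: Drop any zero differences (none here) and take |d_i|.
|d| = [3, 6, 1, 8, 2, 5, 2, 4, 8, 6, 1]
Step 2: Midrank |d_i| (ties get averaged ranks).
ranks: |3|->5, |6|->8.5, |1|->1.5, |8|->10.5, |2|->3.5, |5|->7, |2|->3.5, |4|->6, |8|->10.5, |6|->8.5, |1|->1.5
Step 3: Attach original signs; sum ranks with positive sign and with negative sign.
W+ = 8.5 + 10.5 + 7 + 6 + 10.5 + 1.5 = 44
W- = 5 + 1.5 + 3.5 + 3.5 + 8.5 = 22
(Check: W+ + W- = 66 should equal n(n+1)/2 = 66.)
Step 4: Test statistic W = min(W+, W-) = 22.
Step 5: Ties in |d|, so use the tie-corrected normal approximation.
        E[W] = n(n+1)/4 = 11*12/4 = 33.
        Tie groups: |d|=1 (t=2), |d|=2 (t=2), |d|=6 (t=2), |d|=8 (t=2); sum(t^3 - t) = 24.
        Var[W] = n(n+1)(2n+1)/24 - sum(t^3-t)/48 = 3036/24 - 24/48 = 126.
        z = (W - E[W]) / sqrt(Var[W]) = (22 - 33) / 11.2250 = -0.9800.
        Two-sided p = 2*Phi(z) = 0.327107.
Step 6: alpha = 0.05. fail to reject H0.

W+ = 44, W- = 22, W = min = 22, p = 0.327107, fail to reject H0.


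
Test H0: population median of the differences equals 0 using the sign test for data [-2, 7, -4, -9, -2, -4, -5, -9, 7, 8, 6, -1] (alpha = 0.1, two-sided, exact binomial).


Step 1: Discard zero differences. Original n = 12; n_eff = number of nonzero differences = 12.
Nonzero differences (with sign): -2, +7, -4, -9, -2, -4, -5, -9, +7, +8, +6, -1
Step 2: Count signs: positive = 4, negative = 8.
Step 3: Under H0: P(positive) = 0.5, so the number of positives S ~ Bin(12, 0.5).
Step 4: Two-sided exact p-value = sum of Bin(12,0.5) probabilities at or below the observed probability = 0.387695.
Step 5: alpha = 0.1. fail to reject H0.

n_eff = 12, pos = 4, neg = 8, p = 0.387695, fail to reject H0.


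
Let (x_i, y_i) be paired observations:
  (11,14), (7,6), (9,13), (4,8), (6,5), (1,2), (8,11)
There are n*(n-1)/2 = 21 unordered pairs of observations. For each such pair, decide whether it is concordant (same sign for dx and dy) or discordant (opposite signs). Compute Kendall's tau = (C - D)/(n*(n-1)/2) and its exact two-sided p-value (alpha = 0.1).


Step 1: Enumerate the 21 unordered pairs (i,j) with i<j and classify each by sign(x_j-x_i) * sign(y_j-y_i).
  (1,2):dx=-4,dy=-8->C; (1,3):dx=-2,dy=-1->C; (1,4):dx=-7,dy=-6->C; (1,5):dx=-5,dy=-9->C
  (1,6):dx=-10,dy=-12->C; (1,7):dx=-3,dy=-3->C; (2,3):dx=+2,dy=+7->C; (2,4):dx=-3,dy=+2->D
  (2,5):dx=-1,dy=-1->C; (2,6):dx=-6,dy=-4->C; (2,7):dx=+1,dy=+5->C; (3,4):dx=-5,dy=-5->C
  (3,5):dx=-3,dy=-8->C; (3,6):dx=-8,dy=-11->C; (3,7):dx=-1,dy=-2->C; (4,5):dx=+2,dy=-3->D
  (4,6):dx=-3,dy=-6->C; (4,7):dx=+4,dy=+3->C; (5,6):dx=-5,dy=-3->C; (5,7):dx=+2,dy=+6->C
  (6,7):dx=+7,dy=+9->C
Step 2: C = 19, D = 2, total pairs = 21.
Step 3: tau = (C - D)/(n(n-1)/2) = (19 - 2)/21 = 0.809524.
Step 4: Exact two-sided p-value (enumerate n! = 5040 permutations of y under H0): p = 0.010714.
Step 5: alpha = 0.1. reject H0.

tau_b = 0.8095 (C=19, D=2), p = 0.010714, reject H0.


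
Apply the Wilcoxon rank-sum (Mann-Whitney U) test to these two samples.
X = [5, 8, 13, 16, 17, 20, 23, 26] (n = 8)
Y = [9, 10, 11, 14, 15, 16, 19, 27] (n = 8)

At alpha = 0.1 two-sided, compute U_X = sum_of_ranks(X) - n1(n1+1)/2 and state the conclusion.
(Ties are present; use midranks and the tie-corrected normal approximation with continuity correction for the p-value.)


Step 1: Combine and sort all 16 observations; assign midranks.
sorted (value, group): (5,X), (8,X), (9,Y), (10,Y), (11,Y), (13,X), (14,Y), (15,Y), (16,X), (16,Y), (17,X), (19,Y), (20,X), (23,X), (26,X), (27,Y)
ranks: 5->1, 8->2, 9->3, 10->4, 11->5, 13->6, 14->7, 15->8, 16->9.5, 16->9.5, 17->11, 19->12, 20->13, 23->14, 26->15, 27->16
Step 2: Rank sum for X: R1 = 1 + 2 + 6 + 9.5 + 11 + 13 + 14 + 15 = 71.5.
Step 3: U_X = R1 - n1(n1+1)/2 = 71.5 - 8*9/2 = 71.5 - 36 = 35.5.
       U_Y = n1*n2 - U_X = 64 - 35.5 = 28.5.
Step 4: Ties are present, so use the tie-corrected normal approximation (with continuity correction) for the p-value.
Step 5: p-value = 0.752538; compare to alpha = 0.1. fail to reject H0.

U_X = 35.5, p = 0.752538, fail to reject H0 at alpha = 0.1.


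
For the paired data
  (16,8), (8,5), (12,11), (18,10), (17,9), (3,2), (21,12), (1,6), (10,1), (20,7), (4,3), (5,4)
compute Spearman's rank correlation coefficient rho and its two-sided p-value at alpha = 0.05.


Step 1: Rank x and y separately (midranks; no ties here).
rank(x): 16->8, 8->5, 12->7, 18->10, 17->9, 3->2, 21->12, 1->1, 10->6, 20->11, 4->3, 5->4
rank(y): 8->8, 5->5, 11->11, 10->10, 9->9, 2->2, 12->12, 6->6, 1->1, 7->7, 3->3, 4->4
Step 2: d_i = R_x(i) - R_y(i); compute d_i^2.
  (8-8)^2=0, (5-5)^2=0, (7-11)^2=16, (10-10)^2=0, (9-9)^2=0, (2-2)^2=0, (12-12)^2=0, (1-6)^2=25, (6-1)^2=25, (11-7)^2=16, (3-3)^2=0, (4-4)^2=0
sum(d^2) = 82.
Step 3: rho = 1 - 6*82 / (12*(12^2 - 1)) = 1 - 492/1716 = 0.713287.
Step 4: Under H0, t = rho * sqrt((n-2)/(1-rho^2)) = 3.2183 ~ t(10).
Step 5: Two-sided p-value from the t-distribution with 10 df = 0.009202.
Step 6: alpha = 0.05. reject H0.

rho = 0.7133, p = 0.009202, reject H0 at alpha = 0.05.


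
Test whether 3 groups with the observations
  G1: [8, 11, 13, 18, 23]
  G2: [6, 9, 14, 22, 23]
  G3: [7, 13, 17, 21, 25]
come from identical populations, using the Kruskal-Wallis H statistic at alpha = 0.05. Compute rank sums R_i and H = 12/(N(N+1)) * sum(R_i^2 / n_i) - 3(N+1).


Step 1: Combine all N = 15 observations and assign midranks.
sorted (value, group, rank): (6,G2,1), (7,G3,2), (8,G1,3), (9,G2,4), (11,G1,5), (13,G1,6.5), (13,G3,6.5), (14,G2,8), (17,G3,9), (18,G1,10), (21,G3,11), (22,G2,12), (23,G1,13.5), (23,G2,13.5), (25,G3,15)
Step 2: Sum ranks within each group.
R_1 = 38 (n_1 = 5)
R_2 = 38.5 (n_2 = 5)
R_3 = 43.5 (n_3 = 5)
Step 3: H = 12/(N(N+1)) * sum(R_i^2/n_i) - 3(N+1)
     = 12/(15*16) * (38^2/5 + 38.5^2/5 + 43.5^2/5) - 3*16
     = 0.050000 * 963.7 - 48
     = 0.185000.
Step 4: Ties present; correction factor C = 1 - 12/(15^3 - 15) = 0.996429. Corrected H = 0.185000 / 0.996429 = 0.185663.
Step 5: Under H0, H ~ chi^2(2); p-value = 0.911347.
Step 6: alpha = 0.05. fail to reject H0.

H = 0.1857, df = 2, p = 0.911347, fail to reject H0.


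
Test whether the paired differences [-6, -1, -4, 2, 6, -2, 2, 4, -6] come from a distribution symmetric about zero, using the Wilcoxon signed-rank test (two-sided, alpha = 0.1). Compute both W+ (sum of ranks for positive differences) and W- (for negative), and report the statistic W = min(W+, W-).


Step 1: Drop any zero differences (none here) and take |d_i|.
|d| = [6, 1, 4, 2, 6, 2, 2, 4, 6]
Step 2: Midrank |d_i| (ties get averaged ranks).
ranks: |6|->8, |1|->1, |4|->5.5, |2|->3, |6|->8, |2|->3, |2|->3, |4|->5.5, |6|->8
Step 3: Attach original signs; sum ranks with positive sign and with negative sign.
W+ = 3 + 8 + 3 + 5.5 = 19.5
W- = 8 + 1 + 5.5 + 3 + 8 = 25.5
(Check: W+ + W- = 45 should equal n(n+1)/2 = 45.)
Step 4: Test statistic W = min(W+, W-) = 19.5.
Step 5: Ties in |d|, so use the tie-corrected normal approximation.
        E[W] = n(n+1)/4 = 9*10/4 = 22.5.
        Tie groups: |d|=2 (t=3), |d|=4 (t=2), |d|=6 (t=3); sum(t^3 - t) = 54.
        Var[W] = n(n+1)(2n+1)/24 - sum(t^3-t)/48 = 1710/24 - 54/48 = 70.125.
        z = (W - E[W]) / sqrt(Var[W]) = (19.5 - 22.5) / 8.3741 = -0.3582.
        Two-sided p = 2*Phi(z) = 0.720157.
Step 6: alpha = 0.1. fail to reject H0.

W+ = 19.5, W- = 25.5, W = min = 19.5, p = 0.720157, fail to reject H0.


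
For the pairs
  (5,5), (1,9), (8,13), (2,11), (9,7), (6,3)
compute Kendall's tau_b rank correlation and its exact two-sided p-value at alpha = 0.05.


Step 1: Enumerate the 15 unordered pairs (i,j) with i<j and classify each by sign(x_j-x_i) * sign(y_j-y_i).
  (1,2):dx=-4,dy=+4->D; (1,3):dx=+3,dy=+8->C; (1,4):dx=-3,dy=+6->D; (1,5):dx=+4,dy=+2->C
  (1,6):dx=+1,dy=-2->D; (2,3):dx=+7,dy=+4->C; (2,4):dx=+1,dy=+2->C; (2,5):dx=+8,dy=-2->D
  (2,6):dx=+5,dy=-6->D; (3,4):dx=-6,dy=-2->C; (3,5):dx=+1,dy=-6->D; (3,6):dx=-2,dy=-10->C
  (4,5):dx=+7,dy=-4->D; (4,6):dx=+4,dy=-8->D; (5,6):dx=-3,dy=-4->C
Step 2: C = 7, D = 8, total pairs = 15.
Step 3: tau = (C - D)/(n(n-1)/2) = (7 - 8)/15 = -0.066667.
Step 4: Exact two-sided p-value (enumerate n! = 720 permutations of y under H0): p = 1.000000.
Step 5: alpha = 0.05. fail to reject H0.

tau_b = -0.0667 (C=7, D=8), p = 1.000000, fail to reject H0.


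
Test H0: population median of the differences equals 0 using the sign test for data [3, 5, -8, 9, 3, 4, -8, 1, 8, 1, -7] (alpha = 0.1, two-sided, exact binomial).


Step 1: Discard zero differences. Original n = 11; n_eff = number of nonzero differences = 11.
Nonzero differences (with sign): +3, +5, -8, +9, +3, +4, -8, +1, +8, +1, -7
Step 2: Count signs: positive = 8, negative = 3.
Step 3: Under H0: P(positive) = 0.5, so the number of positives S ~ Bin(11, 0.5).
Step 4: Two-sided exact p-value = sum of Bin(11,0.5) probabilities at or below the observed probability = 0.226562.
Step 5: alpha = 0.1. fail to reject H0.

n_eff = 11, pos = 8, neg = 3, p = 0.226562, fail to reject H0.


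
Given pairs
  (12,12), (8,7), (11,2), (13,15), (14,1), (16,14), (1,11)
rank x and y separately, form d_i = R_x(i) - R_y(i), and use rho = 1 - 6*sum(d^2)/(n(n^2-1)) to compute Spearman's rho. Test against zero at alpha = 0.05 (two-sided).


Step 1: Rank x and y separately (midranks; no ties here).
rank(x): 12->4, 8->2, 11->3, 13->5, 14->6, 16->7, 1->1
rank(y): 12->5, 7->3, 2->2, 15->7, 1->1, 14->6, 11->4
Step 2: d_i = R_x(i) - R_y(i); compute d_i^2.
  (4-5)^2=1, (2-3)^2=1, (3-2)^2=1, (5-7)^2=4, (6-1)^2=25, (7-6)^2=1, (1-4)^2=9
sum(d^2) = 42.
Step 3: rho = 1 - 6*42 / (7*(7^2 - 1)) = 1 - 252/336 = 0.250000.
Step 4: Under H0, t = rho * sqrt((n-2)/(1-rho^2)) = 0.5774 ~ t(5).
Step 5: Two-sided p-value from the t-distribution with 5 df = 0.588724.
Step 6: alpha = 0.05. fail to reject H0.

rho = 0.2500, p = 0.588724, fail to reject H0 at alpha = 0.05.


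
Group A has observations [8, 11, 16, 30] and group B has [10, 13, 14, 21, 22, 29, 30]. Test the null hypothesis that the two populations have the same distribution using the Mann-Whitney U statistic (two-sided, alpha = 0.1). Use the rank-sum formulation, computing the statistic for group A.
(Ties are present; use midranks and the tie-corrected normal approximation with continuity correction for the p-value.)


Step 1: Combine and sort all 11 observations; assign midranks.
sorted (value, group): (8,X), (10,Y), (11,X), (13,Y), (14,Y), (16,X), (21,Y), (22,Y), (29,Y), (30,X), (30,Y)
ranks: 8->1, 10->2, 11->3, 13->4, 14->5, 16->6, 21->7, 22->8, 29->9, 30->10.5, 30->10.5
Step 2: Rank sum for X: R1 = 1 + 3 + 6 + 10.5 = 20.5.
Step 3: U_X = R1 - n1(n1+1)/2 = 20.5 - 4*5/2 = 20.5 - 10 = 10.5.
       U_Y = n1*n2 - U_X = 28 - 10.5 = 17.5.
Step 4: Ties are present, so use the tie-corrected normal approximation (with continuity correction) for the p-value.
Step 5: p-value = 0.569872; compare to alpha = 0.1. fail to reject H0.

U_X = 10.5, p = 0.569872, fail to reject H0 at alpha = 0.1.


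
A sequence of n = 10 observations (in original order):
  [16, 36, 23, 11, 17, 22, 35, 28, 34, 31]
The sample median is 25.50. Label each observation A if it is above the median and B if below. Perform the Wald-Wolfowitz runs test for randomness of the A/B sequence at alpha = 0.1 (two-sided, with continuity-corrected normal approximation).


Step 1: Compute median = 25.50; label A = above, B = below.
Labels in order: BABBBBAAAA  (n_A = 5, n_B = 5)
Step 2: Count runs R = 4.
Step 3: Under H0 (random ordering), E[R] = 2*n_A*n_B/(n_A+n_B) + 1 = 2*5*5/10 + 1 = 6.0000.
        Var[R] = 2*n_A*n_B*(2*n_A*n_B - n_A - n_B) / ((n_A+n_B)^2 * (n_A+n_B-1)) = 2000/900 = 2.2222.
        SD[R] = 1.4907.
Step 4: Continuity-corrected z = (R + 0.5 - E[R]) / SD[R] = (4 + 0.5 - 6.0000) / 1.4907 = -1.0062.
Step 5: Two-sided p-value via normal approximation = 2*(1 - Phi(|z|)) = 0.314305.
Step 6: alpha = 0.1. fail to reject H0.

R = 4, z = -1.0062, p = 0.314305, fail to reject H0.


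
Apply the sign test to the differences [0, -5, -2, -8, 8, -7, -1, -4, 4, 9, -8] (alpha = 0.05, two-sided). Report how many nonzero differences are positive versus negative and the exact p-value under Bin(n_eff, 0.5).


Step 1: Discard zero differences. Original n = 11; n_eff = number of nonzero differences = 10.
Nonzero differences (with sign): -5, -2, -8, +8, -7, -1, -4, +4, +9, -8
Step 2: Count signs: positive = 3, negative = 7.
Step 3: Under H0: P(positive) = 0.5, so the number of positives S ~ Bin(10, 0.5).
Step 4: Two-sided exact p-value = sum of Bin(10,0.5) probabilities at or below the observed probability = 0.343750.
Step 5: alpha = 0.05. fail to reject H0.

n_eff = 10, pos = 3, neg = 7, p = 0.343750, fail to reject H0.


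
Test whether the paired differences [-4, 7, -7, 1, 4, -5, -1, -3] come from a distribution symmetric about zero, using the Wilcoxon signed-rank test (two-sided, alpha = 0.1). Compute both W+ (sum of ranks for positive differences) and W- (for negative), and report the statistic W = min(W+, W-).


Step 1: Drop any zero differences (none here) and take |d_i|.
|d| = [4, 7, 7, 1, 4, 5, 1, 3]
Step 2: Midrank |d_i| (ties get averaged ranks).
ranks: |4|->4.5, |7|->7.5, |7|->7.5, |1|->1.5, |4|->4.5, |5|->6, |1|->1.5, |3|->3
Step 3: Attach original signs; sum ranks with positive sign and with negative sign.
W+ = 7.5 + 1.5 + 4.5 = 13.5
W- = 4.5 + 7.5 + 6 + 1.5 + 3 = 22.5
(Check: W+ + W- = 36 should equal n(n+1)/2 = 36.)
Step 4: Test statistic W = min(W+, W-) = 13.5.
Step 5: Ties in |d|, so use the tie-corrected normal approximation.
        E[W] = n(n+1)/4 = 8*9/4 = 18.
        Tie groups: |d|=1 (t=2), |d|=4 (t=2), |d|=7 (t=2); sum(t^3 - t) = 18.
        Var[W] = n(n+1)(2n+1)/24 - sum(t^3-t)/48 = 1224/24 - 18/48 = 50.625.
        z = (W - E[W]) / sqrt(Var[W]) = (13.5 - 18) / 7.1151 = -0.6325.
        Two-sided p = 2*Phi(z) = 0.527089.
Step 6: alpha = 0.1. fail to reject H0.

W+ = 13.5, W- = 22.5, W = min = 13.5, p = 0.527089, fail to reject H0.


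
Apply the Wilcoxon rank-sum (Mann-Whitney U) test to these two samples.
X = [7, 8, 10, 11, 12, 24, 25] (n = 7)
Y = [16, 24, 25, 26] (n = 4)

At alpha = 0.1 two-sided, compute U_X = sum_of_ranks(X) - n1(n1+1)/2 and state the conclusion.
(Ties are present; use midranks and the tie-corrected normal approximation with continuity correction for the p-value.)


Step 1: Combine and sort all 11 observations; assign midranks.
sorted (value, group): (7,X), (8,X), (10,X), (11,X), (12,X), (16,Y), (24,X), (24,Y), (25,X), (25,Y), (26,Y)
ranks: 7->1, 8->2, 10->3, 11->4, 12->5, 16->6, 24->7.5, 24->7.5, 25->9.5, 25->9.5, 26->11
Step 2: Rank sum for X: R1 = 1 + 2 + 3 + 4 + 5 + 7.5 + 9.5 = 32.
Step 3: U_X = R1 - n1(n1+1)/2 = 32 - 7*8/2 = 32 - 28 = 4.
       U_Y = n1*n2 - U_X = 28 - 4 = 24.
Step 4: Ties are present, so use the tie-corrected normal approximation (with continuity correction) for the p-value.
Step 5: p-value = 0.071302; compare to alpha = 0.1. reject H0.

U_X = 4, p = 0.071302, reject H0 at alpha = 0.1.


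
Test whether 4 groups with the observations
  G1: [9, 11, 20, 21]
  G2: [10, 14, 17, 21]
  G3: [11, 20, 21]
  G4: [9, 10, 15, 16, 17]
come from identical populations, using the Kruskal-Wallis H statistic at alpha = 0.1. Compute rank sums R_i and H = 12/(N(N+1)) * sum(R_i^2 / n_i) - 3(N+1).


Step 1: Combine all N = 16 observations and assign midranks.
sorted (value, group, rank): (9,G1,1.5), (9,G4,1.5), (10,G2,3.5), (10,G4,3.5), (11,G1,5.5), (11,G3,5.5), (14,G2,7), (15,G4,8), (16,G4,9), (17,G2,10.5), (17,G4,10.5), (20,G1,12.5), (20,G3,12.5), (21,G1,15), (21,G2,15), (21,G3,15)
Step 2: Sum ranks within each group.
R_1 = 34.5 (n_1 = 4)
R_2 = 36 (n_2 = 4)
R_3 = 33 (n_3 = 3)
R_4 = 32.5 (n_4 = 5)
Step 3: H = 12/(N(N+1)) * sum(R_i^2/n_i) - 3(N+1)
     = 12/(16*17) * (34.5^2/4 + 36^2/4 + 33^2/3 + 32.5^2/5) - 3*17
     = 0.044118 * 1195.81 - 51
     = 1.756434.
Step 4: Ties present; correction factor C = 1 - 54/(16^3 - 16) = 0.986765. Corrected H = 1.756434 / 0.986765 = 1.779993.
Step 5: Under H0, H ~ chi^2(3); p-value = 0.619298.
Step 6: alpha = 0.1. fail to reject H0.

H = 1.7800, df = 3, p = 0.619298, fail to reject H0.
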